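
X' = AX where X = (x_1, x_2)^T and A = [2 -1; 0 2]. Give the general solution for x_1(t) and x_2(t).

x_1(t) = C_1e^(2t) + C_2te^(2t) - 3C_2e^(2t), x_2(t) = -C_2e^(2t)

Coefficient matrix A = [[2, -1], [0, 2]].
Characteristic polynomial det(A - λI) = λ^2 - 4λ + 4 = 0.
Single eigenvalue λ = 2 with algebraic multiplicity 2.
Eigenvector v = (1,0); generalized eigenvector w with (A-λI)w=v is (-3,-1).
General solution: e^(2t)[C_1·v + C_2·(t·v + w)].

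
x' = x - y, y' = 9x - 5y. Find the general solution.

Coefficient matrix A = [[1, -1], [9, -5]].
Characteristic polynomial det(A - λI) = λ^2 + 4λ + 4 = 0.
Single eigenvalue λ = -2 with algebraic multiplicity 2.
Eigenvector v = (-1,-3); generalized eigenvector w with (A-λI)w=v is (-1,-2).
General solution: e^(-2t)[C_1·v + C_2·(t·v + w)].

x(t) = -C_1e^(-2t) - C_2te^(-2t) - C_2e^(-2t), y(t) = -3C_1e^(-2t) - 3C_2te^(-2t) - 2C_2e^(-2t)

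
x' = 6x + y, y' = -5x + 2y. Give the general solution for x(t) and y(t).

x(t) = K_1e^(4t)sin(t) - K_2e^(4t)cos(t), y(t) = -2K_1e^(4t)sin(t) + K_1e^(4t)cos(t) + K_2e^(4t)sin(t) + 2K_2e^(4t)cos(t)

Coefficient matrix A = [[6, 1], [-5, 2]].
Characteristic polynomial det(A - λI) = λ^2 - 8λ + 17 = 0.
Eigenvalues λ = 4 ± i (complex conjugate pair).
For λ=4+i: an eigenvector is (0,1) - i(1,-2) = (0 - i, 1 + 2i).
A real fundamental pair from Re and Im of e^((4+i)t)v: X_1 = e^(4t)(cos(t)·(0,1) + sin(t)·(1,-2)), X_2 = e^(4t)(sin(t)·(0,1) - cos(t)·(1,-2)).
General solution: K_1X_1 + K_2X_2.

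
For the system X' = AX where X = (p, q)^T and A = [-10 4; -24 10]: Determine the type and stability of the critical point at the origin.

A = [[-10,4],[-24,10]]; det(A-λI) = λ^2 - 4.
λ = 2, -2: opposite signs.

saddle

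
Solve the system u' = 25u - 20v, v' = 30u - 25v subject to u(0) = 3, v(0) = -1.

u(t) = 11e^(5t) - 8e^(-5t), v(t) = 11e^(5t) - 12e^(-5t)

Coefficient matrix A = [[25, -20], [30, -25]].
Characteristic polynomial det(A - λI) = λ^2 - 25 = 0.
Eigenvalues λ = -5, 5.
For λ=-5: (A-λI) row 1 is [30, -20], so an eigenvector is (-2, -3).
For λ=5: (A-λI) row 1 is [20, -20], so an eigenvector is (1, 1).
General solution: C_1e^(-5t)(-2,-3) + C_2e^(5t)(1,1).
Applying u(0)=3, v(0)=-1 gives C_1=4, C_2=11.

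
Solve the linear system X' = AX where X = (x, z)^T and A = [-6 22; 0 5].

Coefficient matrix A = [[-6, 22], [0, 5]].
Characteristic polynomial det(A - λI) = λ^2 + λ - 30 = 0.
Eigenvalues λ = -6, 5.
For λ=-6: (A-λI) row 1 is [0, 22], so an eigenvector is (1, 0).
For λ=5: (A-λI) row 1 is [-11, 22], so an eigenvector is (2, 1).
General solution: K_1e^(-6t)(1,0) + K_2e^(5t)(2,1).

x(t) = K_1e^(-6t) + 2K_2e^(5t), z(t) = K_2e^(5t)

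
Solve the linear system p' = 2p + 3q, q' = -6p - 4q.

Coefficient matrix A = [[2, 3], [-6, -4]].
Characteristic polynomial det(A - λI) = λ^2 + 2λ + 10 = 0.
Eigenvalues λ = -1 ± 3i (complex conjugate pair).
For λ=-1+3i: an eigenvector is (0,1) - i(1,-1) = (0 - i, 1 + i).
A real fundamental pair from Re and Im of e^((-1+3i)t)v: X_1 = e^(-t)(cos(3t)·(0,1) + sin(3t)·(1,-1)), X_2 = e^(-t)(sin(3t)·(0,1) - cos(3t)·(1,-1)).
General solution: c_1X_1 + c_2X_2.

p(t) = c_1e^(-t)sin(3t) - c_2e^(-t)cos(3t), q(t) = -c_1e^(-t)sin(3t) + c_1e^(-t)cos(3t) + c_2e^(-t)sin(3t) + c_2e^(-t)cos(3t)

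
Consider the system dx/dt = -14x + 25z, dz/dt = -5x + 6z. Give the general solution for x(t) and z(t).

x(t) = K_1e^(-4t)sin(5t) + 2K_1e^(-4t)cos(5t) + 2K_2e^(-4t)sin(5t) - K_2e^(-4t)cos(5t), z(t) = K_1e^(-4t)cos(5t) + K_2e^(-4t)sin(5t)

Coefficient matrix A = [[-14, 25], [-5, 6]].
Characteristic polynomial det(A - λI) = λ^2 + 8λ + 41 = 0.
Eigenvalues λ = -4 ± 5i (complex conjugate pair).
For λ=-4+5i: an eigenvector is (2,1) - i(1,0) = (2 - i, 1).
A real fundamental pair from Re and Im of e^((-4+5i)t)v: X_1 = e^(-4t)(cos(5t)·(2,1) + sin(5t)·(1,0)), X_2 = e^(-4t)(sin(5t)·(2,1) - cos(5t)·(1,0)).
General solution: K_1X_1 + K_2X_2.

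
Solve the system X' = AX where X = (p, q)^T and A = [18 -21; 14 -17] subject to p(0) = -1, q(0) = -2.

p(t) = 3e^(4t) - 4e^(-3t), q(t) = 2e^(4t) - 4e^(-3t)

Coefficient matrix A = [[18, -21], [14, -17]].
Characteristic polynomial det(A - λI) = λ^2 - λ - 12 = 0.
Eigenvalues λ = 4, -3.
For λ=4: (A-λI) row 1 is [14, -21], so an eigenvector is (3, 2).
For λ=-3: (A-λI) row 1 is [21, -21], so an eigenvector is (-1, -1).
General solution: c_1e^(4t)(3,2) + c_2e^(-3t)(-1,-1).
Applying p(0)=-1, q(0)=-2 gives c_1=1, c_2=4.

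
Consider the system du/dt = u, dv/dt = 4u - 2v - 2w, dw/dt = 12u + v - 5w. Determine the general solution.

u(t) = C_1e^(t), v(t) = 2C_2e^(-3t) + C_3e^(-4t), w(t) = 2C_1e^(t) + C_2e^(-3t) + C_3e^(-4t)

Coefficient matrix A = [[1, 0, 0], [4, -2, -2], [12, 1, -5]].
det(A - λI) = 0 gives eigenvalues λ = 1, -3, -4.
For λ=1: eigenvector (1,0,2).
For λ=-3: eigenvector (0,2,1).
For λ=-4: eigenvector (0,1,1).
General solution: C_1e^(t)(1,0,2) + C_2e^(-3t)(0,2,1) + C_3e^(-4t)(0,1,1).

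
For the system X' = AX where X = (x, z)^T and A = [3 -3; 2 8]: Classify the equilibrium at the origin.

unstable node

A = [[3,-3],[2,8]]; det(A-λI) = λ^2 - 11λ + 30.
λ = 6, 5: both positive.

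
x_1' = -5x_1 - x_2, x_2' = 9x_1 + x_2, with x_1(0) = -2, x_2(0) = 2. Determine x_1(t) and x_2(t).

Coefficient matrix A = [[-5, -1], [9, 1]].
Characteristic polynomial det(A - λI) = λ^2 + 4λ + 4 = 0.
Single eigenvalue λ = -2 with algebraic multiplicity 2.
Eigenvector v = (1,-3); generalized eigenvector w with (A-λI)w=v is (-1,2).
General solution: e^(-2t)[C_1·v + C_2·(t·v + w)].
Applying x_1(0)=-2, x_2(0)=2 gives C_1=2, C_2=4.

x_1(t) = 4te^(-2t) - 2e^(-2t), x_2(t) = -12te^(-2t) + 2e^(-2t)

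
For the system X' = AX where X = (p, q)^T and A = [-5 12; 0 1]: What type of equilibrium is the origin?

A = [[-5,12],[0,1]]; det(A-λI) = λ^2 + 4λ - 5.
λ = -5, 1: opposite signs.

saddle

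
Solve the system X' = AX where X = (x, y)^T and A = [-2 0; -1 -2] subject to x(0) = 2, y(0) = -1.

Coefficient matrix A = [[-2, 0], [-1, -2]].
Characteristic polynomial det(A - λI) = λ^2 + 4λ + 4 = 0.
Single eigenvalue λ = -2 with algebraic multiplicity 2.
Eigenvector v = (0,-1); generalized eigenvector w with (A-λI)w=v is (1,2).
General solution: e^(-2t)[K_1·v + K_2·(t·v + w)].
Applying x(0)=2, y(0)=-1 gives K_1=5, K_2=2.

x(t) = 2e^(-2t), y(t) = -2te^(-2t) - e^(-2t)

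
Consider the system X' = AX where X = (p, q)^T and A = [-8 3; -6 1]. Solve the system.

p(t) = K_1e^(-2t) - K_2e^(-5t), q(t) = 2K_1e^(-2t) - K_2e^(-5t)

Coefficient matrix A = [[-8, 3], [-6, 1]].
Characteristic polynomial det(A - λI) = λ^2 + 7λ + 10 = 0.
Eigenvalues λ = -2, -5.
For λ=-2: (A-λI) row 1 is [-6, 3], so an eigenvector is (1, 2).
For λ=-5: (A-λI) row 1 is [-3, 3], so an eigenvector is (-1, -1).
General solution: K_1e^(-2t)(1,2) + K_2e^(-5t)(-1,-1).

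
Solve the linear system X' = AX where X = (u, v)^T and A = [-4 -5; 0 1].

Coefficient matrix A = [[-4, -5], [0, 1]].
Characteristic polynomial det(A - λI) = λ^2 + 3λ - 4 = 0.
Eigenvalues λ = 1, -4.
For λ=1: (A-λI) row 1 is [-5, -5], so an eigenvector is (-1, 1).
For λ=-4: (A-λI) row 1 is [0, -5], so an eigenvector is (-1, 0).
General solution: c_1e^(t)(-1,1) + c_2e^(-4t)(-1,0).

u(t) = -c_1e^(t) - c_2e^(-4t), v(t) = c_1e^(t)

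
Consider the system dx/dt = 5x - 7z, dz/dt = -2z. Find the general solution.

x(t) = C_1e^(-2t) - C_2e^(5t), z(t) = C_1e^(-2t)

Coefficient matrix A = [[5, -7], [0, -2]].
Characteristic polynomial det(A - λI) = λ^2 - 3λ - 10 = 0.
Eigenvalues λ = -2, 5.
For λ=-2: (A-λI) row 1 is [7, -7], so an eigenvector is (1, 1).
For λ=5: (A-λI) row 1 is [0, -7], so an eigenvector is (-1, 0).
General solution: C_1e^(-2t)(1,1) + C_2e^(5t)(-1,0).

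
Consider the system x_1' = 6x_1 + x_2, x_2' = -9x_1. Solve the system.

Coefficient matrix A = [[6, 1], [-9, 0]].
Characteristic polynomial det(A - λI) = λ^2 - 6λ + 9 = 0.
Single eigenvalue λ = 3 with algebraic multiplicity 2.
Eigenvector v = (1,-3); generalized eigenvector w with (A-λI)w=v is (0,1).
General solution: e^(3t)[K_1·v + K_2·(t·v + w)].

x_1(t) = K_1e^(3t) + K_2te^(3t), x_2(t) = -3K_1e^(3t) - 3K_2te^(3t) + K_2e^(3t)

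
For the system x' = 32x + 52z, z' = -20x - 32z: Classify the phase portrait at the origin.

A = [[32,52],[-20,-32]]; det(A-λI) = λ^2 + 16.
λ = 0 ± 4i: zero real part.

center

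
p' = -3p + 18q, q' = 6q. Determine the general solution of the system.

p(t) = -2C_1e^(6t) + C_2e^(-3t), q(t) = -C_1e^(6t)

Coefficient matrix A = [[-3, 18], [0, 6]].
Characteristic polynomial det(A - λI) = λ^2 - 3λ - 18 = 0.
Eigenvalues λ = 6, -3.
For λ=6: (A-λI) row 1 is [-9, 18], so an eigenvector is (-2, -1).
For λ=-3: (A-λI) row 1 is [0, 18], so an eigenvector is (1, 0).
General solution: C_1e^(6t)(-2,-1) + C_2e^(-3t)(1,0).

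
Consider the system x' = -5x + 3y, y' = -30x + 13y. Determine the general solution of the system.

x(t) = K_1e^(4t)cos(3t) + K_2e^(4t)sin(3t), y(t) = -K_1e^(4t)sin(3t) + 3K_1e^(4t)cos(3t) + 3K_2e^(4t)sin(3t) + K_2e^(4t)cos(3t)

Coefficient matrix A = [[-5, 3], [-30, 13]].
Characteristic polynomial det(A - λI) = λ^2 - 8λ + 25 = 0.
Eigenvalues λ = 4 ± 3i (complex conjugate pair).
For λ=4+3i: an eigenvector is (1,3) - i(0,-1) = (1, 3 + i).
A real fundamental pair from Re and Im of e^((4+3i)t)v: X_1 = e^(4t)(cos(3t)·(1,3) + sin(3t)·(0,-1)), X_2 = e^(4t)(sin(3t)·(1,3) - cos(3t)·(0,-1)).
General solution: K_1X_1 + K_2X_2.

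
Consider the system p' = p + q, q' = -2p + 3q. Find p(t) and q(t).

Coefficient matrix A = [[1, 1], [-2, 3]].
Characteristic polynomial det(A - λI) = λ^2 - 4λ + 5 = 0.
Eigenvalues λ = 2 ± i (complex conjugate pair).
For λ=2+i: an eigenvector is (-1,-1) - i(0,1) = (-1, -1 - i).
A real fundamental pair from Re and Im of e^((2+i)t)v: X_1 = e^(2t)(cos(t)·(-1,-1) + sin(t)·(0,1)), X_2 = e^(2t)(sin(t)·(-1,-1) - cos(t)·(0,1)).
General solution: C_1X_1 + C_2X_2.

p(t) = -C_1e^(2t)cos(t) - C_2e^(2t)sin(t), q(t) = C_1e^(2t)sin(t) - C_1e^(2t)cos(t) - C_2e^(2t)sin(t) - C_2e^(2t)cos(t)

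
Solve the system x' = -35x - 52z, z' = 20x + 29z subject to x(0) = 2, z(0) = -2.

x(t) = 10e^(-3t)sin(4t) + 2e^(-3t)cos(4t), z(t) = -6e^(-3t)sin(4t) - 2e^(-3t)cos(4t)

Coefficient matrix A = [[-35, -52], [20, 29]].
Characteristic polynomial det(A - λI) = λ^2 + 6λ + 25 = 0.
Eigenvalues λ = -3 ± 4i (complex conjugate pair).
For λ=-3+4i: an eigenvector is (-3,2) - i(-2,1) = (-3 + 2i, 2 - i).
A real fundamental pair from Re and Im of e^((-3+4i)t)v: X_1 = e^(-3t)(cos(4t)·(-3,2) + sin(4t)·(-2,1)), X_2 = e^(-3t)(sin(4t)·(-3,2) - cos(4t)·(-2,1)).
General solution: K_1X_1 + K_2X_2.
Applying x(0)=2, z(0)=-2 gives K_1=-2, K_2=-2.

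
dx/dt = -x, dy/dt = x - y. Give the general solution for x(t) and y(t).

Coefficient matrix A = [[-1, 0], [1, -1]].
Characteristic polynomial det(A - λI) = λ^2 + 2λ + 1 = 0.
Single eigenvalue λ = -1 with algebraic multiplicity 2.
Eigenvector v = (0,-1); generalized eigenvector w with (A-λI)w=v is (-1,2).
General solution: e^(-t)[c_1·v + c_2·(t·v + w)].

x(t) = -c_2e^(-t), y(t) = -c_1e^(-t) - c_2te^(-t) + 2c_2e^(-t)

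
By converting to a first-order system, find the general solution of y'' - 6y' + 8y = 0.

Let x_1 = y, x_2 = y'. Then x_1' = x_2 and x_2' = -8x_1 + 6x_2.
A = [[0,1],[-8,6]]; det(A-λI) = λ^2 - 6λ + 8.
Eigenvalues λ = 2, 4 with eigenvectors (1,2), (1,4).

y(t) = K_1e^(2t) + K_2e^(4t)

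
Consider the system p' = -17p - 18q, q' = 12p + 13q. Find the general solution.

p(t) = -3K_1e^(-5t) - K_2e^(t), q(t) = 2K_1e^(-5t) + K_2e^(t)

Coefficient matrix A = [[-17, -18], [12, 13]].
Characteristic polynomial det(A - λI) = λ^2 + 4λ - 5 = 0.
Eigenvalues λ = -5, 1.
For λ=-5: (A-λI) row 1 is [-12, -18], so an eigenvector is (-3, 2).
For λ=1: (A-λI) row 1 is [-18, -18], so an eigenvector is (-1, 1).
General solution: K_1e^(-5t)(-3,2) + K_2e^(t)(-1,1).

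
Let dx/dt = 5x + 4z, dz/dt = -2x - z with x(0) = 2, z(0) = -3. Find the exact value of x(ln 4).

A = [[5,4],[-2,-1]]; eigenvalues λ = 1, 3.
Eigenvectors: (-1,1) for λ=1, (-2,1) for λ=3.
From the initial condition, c_1 = -4, c_2 = 1.
x(ln 4) = (-4)(4^1)(-1) + (1)(4^3)(-2) = -112.

-112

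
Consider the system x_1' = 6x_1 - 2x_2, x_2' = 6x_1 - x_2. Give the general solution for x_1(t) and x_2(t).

x_1(t) = -2c_1e^(3t) - c_2e^(2t), x_2(t) = -3c_1e^(3t) - 2c_2e^(2t)

Coefficient matrix A = [[6, -2], [6, -1]].
Characteristic polynomial det(A - λI) = λ^2 - 5λ + 6 = 0.
Eigenvalues λ = 3, 2.
For λ=3: (A-λI) row 1 is [3, -2], so an eigenvector is (-2, -3).
For λ=2: (A-λI) row 1 is [4, -2], so an eigenvector is (-1, -2).
General solution: c_1e^(3t)(-2,-3) + c_2e^(2t)(-1,-2).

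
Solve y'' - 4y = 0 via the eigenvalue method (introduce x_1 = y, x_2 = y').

Let x_1 = y, x_2 = y'. Then x_1' = x_2 and x_2' = 4x_1.
A = [[0,1],[4,0]]; det(A-λI) = λ^2 - 4.
Eigenvalues λ = 2, -2 with eigenvectors (1,2), (1,-2).

y(t) = C_1e^(2t) + C_2e^(-2t)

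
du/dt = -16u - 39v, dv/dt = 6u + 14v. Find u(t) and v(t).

Coefficient matrix A = [[-16, -39], [6, 14]].
Characteristic polynomial det(A - λI) = λ^2 + 2λ + 10 = 0.
Eigenvalues λ = -1 ± 3i (complex conjugate pair).
For λ=-1+3i: an eigenvector is (3,-1) - i(-2,1) = (3 + 2i, -1 - i).
A real fundamental pair from Re and Im of e^((-1+3i)t)v: X_1 = e^(-t)(cos(3t)·(3,-1) + sin(3t)·(-2,1)), X_2 = e^(-t)(sin(3t)·(3,-1) - cos(3t)·(-2,1)).
General solution: K_1X_1 + K_2X_2.

u(t) = -2K_1e^(-t)sin(3t) + 3K_1e^(-t)cos(3t) + 3K_2e^(-t)sin(3t) + 2K_2e^(-t)cos(3t), v(t) = K_1e^(-t)sin(3t) - K_1e^(-t)cos(3t) - K_2e^(-t)sin(3t) - K_2e^(-t)cos(3t)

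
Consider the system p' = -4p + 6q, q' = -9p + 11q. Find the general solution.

Coefficient matrix A = [[-4, 6], [-9, 11]].
Characteristic polynomial det(A - λI) = λ^2 - 7λ + 10 = 0.
Eigenvalues λ = 2, 5.
For λ=2: (A-λI) row 1 is [-6, 6], so an eigenvector is (1, 1).
For λ=5: (A-λI) row 1 is [-9, 6], so an eigenvector is (2, 3).
General solution: C_1e^(2t)(1,1) + C_2e^(5t)(2,3).

p(t) = C_1e^(2t) + 2C_2e^(5t), q(t) = C_1e^(2t) + 3C_2e^(5t)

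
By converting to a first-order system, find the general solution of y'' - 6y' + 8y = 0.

y(t) = K_1e^(2t) + K_2e^(4t)

Let x_1 = y, x_2 = y'. Then x_1' = x_2 and x_2' = -8x_1 + 6x_2.
A = [[0,1],[-8,6]]; det(A-λI) = λ^2 - 6λ + 8.
Eigenvalues λ = 2, 4 with eigenvectors (1,2), (1,4).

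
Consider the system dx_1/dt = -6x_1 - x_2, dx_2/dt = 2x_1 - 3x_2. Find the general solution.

x_1(t) = K_1e^(-4t) + K_2e^(-5t), x_2(t) = -2K_1e^(-4t) - K_2e^(-5t)

Coefficient matrix A = [[-6, -1], [2, -3]].
Characteristic polynomial det(A - λI) = λ^2 + 9λ + 20 = 0.
Eigenvalues λ = -4, -5.
For λ=-4: (A-λI) row 1 is [-2, -1], so an eigenvector is (1, -2).
For λ=-5: (A-λI) row 1 is [-1, -1], so an eigenvector is (1, -1).
General solution: K_1e^(-4t)(1,-2) + K_2e^(-5t)(1,-1).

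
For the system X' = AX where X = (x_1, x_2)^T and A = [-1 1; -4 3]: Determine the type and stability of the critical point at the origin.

A = [[-1,1],[-4,3]]; det(A-λI) = λ^2 - 2λ + 1.
repeated λ = 1 with a single eigenvector.

unstable improper node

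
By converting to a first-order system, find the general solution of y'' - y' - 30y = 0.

y(t) = C_1e^(6t) + C_2e^(-5t)

Let x_1 = y, x_2 = y'. Then x_1' = x_2 and x_2' = 30x_1 + x_2.
A = [[0,1],[30,1]]; det(A-λI) = λ^2 - λ - 30.
Eigenvalues λ = 6, -5 with eigenvectors (1,6), (1,-5).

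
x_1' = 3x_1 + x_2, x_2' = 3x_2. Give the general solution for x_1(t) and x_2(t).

x_1(t) = K_1e^(3t) + K_2te^(3t) + 3K_2e^(3t), x_2(t) = K_2e^(3t)

Coefficient matrix A = [[3, 1], [0, 3]].
Characteristic polynomial det(A - λI) = λ^2 - 6λ + 9 = 0.
Single eigenvalue λ = 3 with algebraic multiplicity 2.
Eigenvector v = (1,0); generalized eigenvector w with (A-λI)w=v is (3,1).
General solution: e^(3t)[K_1·v + K_2·(t·v + w)].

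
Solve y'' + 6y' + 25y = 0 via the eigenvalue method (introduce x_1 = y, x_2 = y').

Let x_1 = y, x_2 = y'. Then x_1' = x_2 and x_2' = -25x_1 - 6x_2.
A = [[0,1],[-25,-6]]; det(A-λI) = λ^2 + 6λ + 25.
Eigenvalues λ = -3 ± 4i.

y(t) = c_1e^(-3t)cos(4t) + c_2e^(-3t)sin(4t)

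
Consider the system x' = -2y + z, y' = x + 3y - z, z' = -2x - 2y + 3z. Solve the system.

Coefficient matrix A = [[0, -2, 1], [1, 3, -1], [-2, -2, 3]].
det(A - λI) = 0 gives eigenvalues λ = 3, 1, 2.
For λ=3: eigenvector (1,-1,1).
For λ=1: eigenvector (1,0,1).
For λ=2: eigenvector (1,-1,0).
General solution: c_1e^(3t)(1,-1,1) + c_2e^(t)(1,0,1) + c_3e^(2t)(1,-1,0).

x(t) = c_1e^(3t) + c_2e^(t) + c_3e^(2t), y(t) = -c_1e^(3t) - c_3e^(2t), z(t) = c_1e^(3t) + c_2e^(t)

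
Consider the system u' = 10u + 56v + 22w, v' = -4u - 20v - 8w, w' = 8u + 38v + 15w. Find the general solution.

u(t) = -3c_1e^(2t) + 2c_2e^(4t) - 2c_3e^(-t), v(t) = 2c_1e^(2t) - c_2e^(4t), w(t) = -4c_1e^(2t) + 2c_2e^(4t) + c_3e^(-t)

Coefficient matrix A = [[10, 56, 22], [-4, -20, -8], [8, 38, 15]].
det(A - λI) = 0 gives eigenvalues λ = 2, 4, -1.
For λ=2: eigenvector (-3,2,-4).
For λ=4: eigenvector (2,-1,2).
For λ=-1: eigenvector (-2,0,1).
General solution: c_1e^(2t)(-3,2,-4) + c_2e^(4t)(2,-1,2) + c_3e^(-t)(-2,0,1).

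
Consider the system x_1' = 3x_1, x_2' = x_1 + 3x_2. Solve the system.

Coefficient matrix A = [[3, 0], [1, 3]].
Characteristic polynomial det(A - λI) = λ^2 - 6λ + 9 = 0.
Single eigenvalue λ = 3 with algebraic multiplicity 2.
Eigenvector v = (0,-1); generalized eigenvector w with (A-λI)w=v is (-1,-3).
General solution: e^(3t)[C_1·v + C_2·(t·v + w)].

x_1(t) = -C_2e^(3t), x_2(t) = -C_1e^(3t) - C_2te^(3t) - 3C_2e^(3t)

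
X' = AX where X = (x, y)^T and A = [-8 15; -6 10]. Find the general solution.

Coefficient matrix A = [[-8, 15], [-6, 10]].
Characteristic polynomial det(A - λI) = λ^2 - 2λ + 10 = 0.
Eigenvalues λ = 1 ± 3i (complex conjugate pair).
For λ=1+3i: an eigenvector is (2,1) - i(-1,-1) = (2 + i, 1 + i).
A real fundamental pair from Re and Im of e^((1+3i)t)v: X_1 = e^(t)(cos(3t)·(2,1) + sin(3t)·(-1,-1)), X_2 = e^(t)(sin(3t)·(2,1) - cos(3t)·(-1,-1)).
General solution: K_1X_1 + K_2X_2.

x(t) = -K_1e^(t)sin(3t) + 2K_1e^(t)cos(3t) + 2K_2e^(t)sin(3t) + K_2e^(t)cos(3t), y(t) = -K_1e^(t)sin(3t) + K_1e^(t)cos(3t) + K_2e^(t)sin(3t) + K_2e^(t)cos(3t)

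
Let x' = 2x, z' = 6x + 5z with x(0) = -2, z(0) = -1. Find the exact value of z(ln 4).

-5056

A = [[2,0],[6,5]]; eigenvalues λ = 5, 2.
Eigenvectors: (0,-1) for λ=5, (-1,2) for λ=2.
From the initial condition, c_1 = 5, c_2 = 2.
z(ln 4) = (5)(4^5)(-1) + (2)(4^2)(2) = -5056.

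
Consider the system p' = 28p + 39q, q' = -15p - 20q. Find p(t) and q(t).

Coefficient matrix A = [[28, 39], [-15, -20]].
Characteristic polynomial det(A - λI) = λ^2 - 8λ + 25 = 0.
Eigenvalues λ = 4 ± 3i (complex conjugate pair).
For λ=4+3i: an eigenvector is (3,-2) - i(-2,1) = (3 + 2i, -2 - i).
A real fundamental pair from Re and Im of e^((4+3i)t)v: X_1 = e^(4t)(cos(3t)·(3,-2) + sin(3t)·(-2,1)), X_2 = e^(4t)(sin(3t)·(3,-2) - cos(3t)·(-2,1)).
General solution: K_1X_1 + K_2X_2.

p(t) = -2K_1e^(4t)sin(3t) + 3K_1e^(4t)cos(3t) + 3K_2e^(4t)sin(3t) + 2K_2e^(4t)cos(3t), q(t) = K_1e^(4t)sin(3t) - 2K_1e^(4t)cos(3t) - 2K_2e^(4t)sin(3t) - K_2e^(4t)cos(3t)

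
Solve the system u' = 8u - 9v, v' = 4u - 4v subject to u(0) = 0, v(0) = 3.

u(t) = -27te^(2t), v(t) = -18te^(2t) + 3e^(2t)

Coefficient matrix A = [[8, -9], [4, -4]].
Characteristic polynomial det(A - λI) = λ^2 - 4λ + 4 = 0.
Single eigenvalue λ = 2 with algebraic multiplicity 2.
Eigenvector v = (-3,-2); generalized eigenvector w with (A-λI)w=v is (1,1).
General solution: e^(2t)[K_1·v + K_2·(t·v + w)].
Applying u(0)=0, v(0)=3 gives K_1=3, K_2=9.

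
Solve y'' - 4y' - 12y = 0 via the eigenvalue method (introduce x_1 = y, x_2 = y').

y(t) = K_1e^(6t) + K_2e^(-2t)

Let x_1 = y, x_2 = y'. Then x_1' = x_2 and x_2' = 12x_1 + 4x_2.
A = [[0,1],[12,4]]; det(A-λI) = λ^2 - 4λ - 12.
Eigenvalues λ = 6, -2 with eigenvectors (1,6), (1,-2).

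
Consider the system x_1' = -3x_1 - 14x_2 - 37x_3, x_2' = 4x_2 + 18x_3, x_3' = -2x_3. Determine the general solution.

x_1(t) = K_1e^(-3t) - 2K_2e^(4t) - 5K_3e^(-2t), x_2(t) = K_2e^(4t) + 3K_3e^(-2t), x_3(t) = -K_3e^(-2t)

Coefficient matrix A = [[-3, -14, -37], [0, 4, 18], [0, 0, -2]].
det(A - λI) = 0 gives eigenvalues λ = -3, 4, -2.
For λ=-3: eigenvector (1,0,0).
For λ=4: eigenvector (-2,1,0).
For λ=-2: eigenvector (-5,3,-1).
General solution: K_1e^(-3t)(1,0,0) + K_2e^(4t)(-2,1,0) + K_3e^(-2t)(-5,3,-1).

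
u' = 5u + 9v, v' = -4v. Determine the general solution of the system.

u(t) = C_1e^(-4t) - C_2e^(5t), v(t) = -C_1e^(-4t)

Coefficient matrix A = [[5, 9], [0, -4]].
Characteristic polynomial det(A - λI) = λ^2 - λ - 20 = 0.
Eigenvalues λ = -4, 5.
For λ=-4: (A-λI) row 1 is [9, 9], so an eigenvector is (1, -1).
For λ=5: (A-λI) row 1 is [0, 9], so an eigenvector is (-1, 0).
General solution: C_1e^(-4t)(1,-1) + C_2e^(5t)(-1,0).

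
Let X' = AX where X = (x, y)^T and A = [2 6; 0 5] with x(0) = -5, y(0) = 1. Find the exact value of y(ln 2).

A = [[2,6],[0,5]]; eigenvalues λ = 2, 5.
Eigenvectors: (1,0) for λ=2, (2,1) for λ=5.
From the initial condition, c_1 = -7, c_2 = 1.
y(ln 2) = (-7)(2^2)(0) + (1)(2^5)(1) = 32.

32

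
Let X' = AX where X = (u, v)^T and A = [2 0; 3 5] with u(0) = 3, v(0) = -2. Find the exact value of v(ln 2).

20

A = [[2,0],[3,5]]; eigenvalues λ = 2, 5.
Eigenvectors: (1,-1) for λ=2, (0,1) for λ=5.
From the initial condition, c_1 = 3, c_2 = 1.
v(ln 2) = (3)(2^2)(-1) + (1)(2^5)(1) = 20.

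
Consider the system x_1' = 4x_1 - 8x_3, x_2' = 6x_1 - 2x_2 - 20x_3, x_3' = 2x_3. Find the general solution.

x_1(t) = 4K_1e^(2t) - K_3e^(4t), x_2(t) = K_1e^(2t) + K_2e^(-2t) - K_3e^(4t), x_3(t) = K_1e^(2t)

Coefficient matrix A = [[4, 0, -8], [6, -2, -20], [0, 0, 2]].
det(A - λI) = 0 gives eigenvalues λ = 2, -2, 4.
For λ=2: eigenvector (4,1,1).
For λ=-2: eigenvector (0,1,0).
For λ=4: eigenvector (-1,-1,0).
General solution: K_1e^(2t)(4,1,1) + K_2e^(-2t)(0,1,0) + K_3e^(4t)(-1,-1,0).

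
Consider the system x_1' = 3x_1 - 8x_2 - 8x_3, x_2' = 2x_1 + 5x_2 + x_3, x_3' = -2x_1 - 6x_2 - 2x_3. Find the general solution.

Coefficient matrix A = [[3, -8, -8], [2, 5, 1], [-2, -6, -2]].
det(A - λI) = 0 gives eigenvalues λ = 4, -1, 3.
For λ=4: eigenvector (0,1,-1).
For λ=-1: eigenvector (-2,1,-2).
For λ=3: eigenvector (1,-2,2).
General solution: K_1e^(4t)(0,1,-1) + K_2e^(-t)(-2,1,-2) + K_3e^(3t)(1,-2,2).

x_1(t) = -2K_2e^(-t) + K_3e^(3t), x_2(t) = K_1e^(4t) + K_2e^(-t) - 2K_3e^(3t), x_3(t) = -K_1e^(4t) - 2K_2e^(-t) + 2K_3e^(3t)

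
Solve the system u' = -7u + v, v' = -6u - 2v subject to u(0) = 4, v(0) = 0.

u(t) = -8e^(-4t) + 12e^(-5t), v(t) = -24e^(-4t) + 24e^(-5t)

Coefficient matrix A = [[-7, 1], [-6, -2]].
Characteristic polynomial det(A - λI) = λ^2 + 9λ + 20 = 0.
Eigenvalues λ = -4, -5.
For λ=-4: (A-λI) row 1 is [-3, 1], so an eigenvector is (1, 3).
For λ=-5: (A-λI) row 1 is [-2, 1], so an eigenvector is (-1, -2).
General solution: C_1e^(-4t)(1,3) + C_2e^(-5t)(-1,-2).
Applying u(0)=4, v(0)=0 gives C_1=-8, C_2=-12.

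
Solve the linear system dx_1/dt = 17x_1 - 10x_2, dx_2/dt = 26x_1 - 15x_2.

Coefficient matrix A = [[17, -10], [26, -15]].
Characteristic polynomial det(A - λI) = λ^2 - 2λ + 5 = 0.
Eigenvalues λ = 1 ± 2i (complex conjugate pair).
For λ=1+2i: an eigenvector is (1,2) - i(-2,-3) = (1 + 2i, 2 + 3i).
A real fundamental pair from Re and Im of e^((1+2i)t)v: X_1 = e^(t)(cos(2t)·(1,2) + sin(2t)·(-2,-3)), X_2 = e^(t)(sin(2t)·(1,2) - cos(2t)·(-2,-3)).
General solution: K_1X_1 + K_2X_2.

x_1(t) = -2K_1e^(t)sin(2t) + K_1e^(t)cos(2t) + K_2e^(t)sin(2t) + 2K_2e^(t)cos(2t), x_2(t) = -3K_1e^(t)sin(2t) + 2K_1e^(t)cos(2t) + 2K_2e^(t)sin(2t) + 3K_2e^(t)cos(2t)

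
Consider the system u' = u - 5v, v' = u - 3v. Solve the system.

u(t) = -C_1e^(-t)sin(t) + 2C_1e^(-t)cos(t) + 2C_2e^(-t)sin(t) + C_2e^(-t)cos(t), v(t) = C_1e^(-t)cos(t) + C_2e^(-t)sin(t)

Coefficient matrix A = [[1, -5], [1, -3]].
Characteristic polynomial det(A - λI) = λ^2 + 2λ + 2 = 0.
Eigenvalues λ = -1 ± i (complex conjugate pair).
For λ=-1+i: an eigenvector is (2,1) - i(-1,0) = (2 + i, 1).
A real fundamental pair from Re and Im of e^((-1+i)t)v: X_1 = e^(-t)(cos(t)·(2,1) + sin(t)·(-1,0)), X_2 = e^(-t)(sin(t)·(2,1) - cos(t)·(-1,0)).
General solution: C_1X_1 + C_2X_2.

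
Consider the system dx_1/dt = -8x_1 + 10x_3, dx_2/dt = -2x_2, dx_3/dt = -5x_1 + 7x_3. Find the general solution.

x_1(t) = C_1e^(2t) - 2C_3e^(-3t), x_2(t) = C_2e^(-2t), x_3(t) = C_1e^(2t) - C_3e^(-3t)

Coefficient matrix A = [[-8, 0, 10], [0, -2, 0], [-5, 0, 7]].
det(A - λI) = 0 gives eigenvalues λ = 2, -2, -3.
For λ=2: eigenvector (1,0,1).
For λ=-2: eigenvector (0,1,0).
For λ=-3: eigenvector (-2,0,-1).
General solution: C_1e^(2t)(1,0,1) + C_2e^(-2t)(0,1,0) + C_3e^(-3t)(-2,0,-1).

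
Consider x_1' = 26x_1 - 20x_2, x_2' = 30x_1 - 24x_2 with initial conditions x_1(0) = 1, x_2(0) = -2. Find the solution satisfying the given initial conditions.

x_1(t) = 7e^(6t) - 6e^(-4t), x_2(t) = 7e^(6t) - 9e^(-4t)

Coefficient matrix A = [[26, -20], [30, -24]].
Characteristic polynomial det(A - λI) = λ^2 - 2λ - 24 = 0.
Eigenvalues λ = 6, -4.
For λ=6: (A-λI) row 1 is [20, -20], so an eigenvector is (1, 1).
For λ=-4: (A-λI) row 1 is [30, -20], so an eigenvector is (-2, -3).
General solution: K_1e^(6t)(1,1) + K_2e^(-4t)(-2,-3).
Applying x_1(0)=1, x_2(0)=-2 gives K_1=7, K_2=3.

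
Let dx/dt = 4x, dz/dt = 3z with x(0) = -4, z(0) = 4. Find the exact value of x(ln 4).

A = [[4,0],[0,3]]; eigenvalues λ = 3, 4.
Eigenvectors: (0,1) for λ=3, (-1,0) for λ=4.
From the initial condition, c_1 = 4, c_2 = 4.
x(ln 4) = (4)(4^3)(0) + (4)(4^4)(-1) = -1024.

-1024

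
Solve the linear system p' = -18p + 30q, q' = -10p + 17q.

Coefficient matrix A = [[-18, 30], [-10, 17]].
Characteristic polynomial det(A - λI) = λ^2 + λ - 6 = 0.
Eigenvalues λ = 2, -3.
For λ=2: (A-λI) row 1 is [-20, 30], so an eigenvector is (3, 2).
For λ=-3: (A-λI) row 1 is [-15, 30], so an eigenvector is (2, 1).
General solution: C_1e^(2t)(3,2) + C_2e^(-3t)(2,1).

p(t) = 3C_1e^(2t) + 2C_2e^(-3t), q(t) = 2C_1e^(2t) + C_2e^(-3t)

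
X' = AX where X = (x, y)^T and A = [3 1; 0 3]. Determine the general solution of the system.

x(t) = -c_1e^(3t) - c_2te^(3t) - 2c_2e^(3t), y(t) = -c_2e^(3t)

Coefficient matrix A = [[3, 1], [0, 3]].
Characteristic polynomial det(A - λI) = λ^2 - 6λ + 9 = 0.
Single eigenvalue λ = 3 with algebraic multiplicity 2.
Eigenvector v = (-1,0); generalized eigenvector w with (A-λI)w=v is (-2,-1).
General solution: e^(3t)[c_1·v + c_2·(t·v + w)].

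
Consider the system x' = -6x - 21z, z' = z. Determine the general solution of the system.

Coefficient matrix A = [[-6, -21], [0, 1]].
Characteristic polynomial det(A - λI) = λ^2 + 5λ - 6 = 0.
Eigenvalues λ = -6, 1.
For λ=-6: (A-λI) row 1 is [0, -21], so an eigenvector is (1, 0).
For λ=1: (A-λI) row 1 is [-7, -21], so an eigenvector is (-3, 1).
General solution: C_1e^(-6t)(1,0) + C_2e^(t)(-3,1).

x(t) = C_1e^(-6t) - 3C_2e^(t), z(t) = C_2e^(t)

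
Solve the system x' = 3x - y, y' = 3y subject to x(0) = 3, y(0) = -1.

Coefficient matrix A = [[3, -1], [0, 3]].
Characteristic polynomial det(A - λI) = λ^2 - 6λ + 9 = 0.
Single eigenvalue λ = 3 with algebraic multiplicity 2.
Eigenvector v = (-1,0); generalized eigenvector w with (A-λI)w=v is (2,1).
General solution: e^(3t)[c_1·v + c_2·(t·v + w)].
Applying x(0)=3, y(0)=-1 gives c_1=-5, c_2=-1.

x(t) = te^(3t) + 3e^(3t), y(t) = -e^(3t)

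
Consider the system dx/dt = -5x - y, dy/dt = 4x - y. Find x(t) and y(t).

Coefficient matrix A = [[-5, -1], [4, -1]].
Characteristic polynomial det(A - λI) = λ^2 + 6λ + 9 = 0.
Single eigenvalue λ = -3 with algebraic multiplicity 2.
Eigenvector v = (1,-2); generalized eigenvector w with (A-λI)w=v is (1,-3).
General solution: e^(-3t)[C_1·v + C_2·(t·v + w)].

x(t) = C_1e^(-3t) + C_2te^(-3t) + C_2e^(-3t), y(t) = -2C_1e^(-3t) - 2C_2te^(-3t) - 3C_2e^(-3t)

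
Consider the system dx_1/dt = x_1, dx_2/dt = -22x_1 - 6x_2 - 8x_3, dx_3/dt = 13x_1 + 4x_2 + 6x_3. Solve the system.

Coefficient matrix A = [[1, 0, 0], [-22, -6, -8], [13, 4, 6]].
det(A - λI) = 0 gives eigenvalues λ = 1, -2, 2.
For λ=1: eigenvector (1,-2,-1).
For λ=-2: eigenvector (0,2,-1).
For λ=2: eigenvector (0,-1,1).
General solution: K_1e^(t)(1,-2,-1) + K_2e^(-2t)(0,2,-1) + K_3e^(2t)(0,-1,1).

x_1(t) = K_1e^(t), x_2(t) = -2K_1e^(t) + 2K_2e^(-2t) - K_3e^(2t), x_3(t) = -K_1e^(t) - K_2e^(-2t) + K_3e^(2t)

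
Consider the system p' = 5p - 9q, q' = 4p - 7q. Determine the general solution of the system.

Coefficient matrix A = [[5, -9], [4, -7]].
Characteristic polynomial det(A - λI) = λ^2 + 2λ + 1 = 0.
Single eigenvalue λ = -1 with algebraic multiplicity 2.
Eigenvector v = (3,2); generalized eigenvector w with (A-λI)w=v is (-1,-1).
General solution: e^(-t)[K_1·v + K_2·(t·v + w)].

p(t) = 3K_1e^(-t) + 3K_2te^(-t) - K_2e^(-t), q(t) = 2K_1e^(-t) + 2K_2te^(-t) - K_2e^(-t)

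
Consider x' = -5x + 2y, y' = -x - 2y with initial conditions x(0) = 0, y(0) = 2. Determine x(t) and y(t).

x(t) = 4e^(-3t) - 4e^(-4t), y(t) = 4e^(-3t) - 2e^(-4t)

Coefficient matrix A = [[-5, 2], [-1, -2]].
Characteristic polynomial det(A - λI) = λ^2 + 7λ + 12 = 0.
Eigenvalues λ = -3, -4.
For λ=-3: (A-λI) row 1 is [-2, 2], so an eigenvector is (1, 1).
For λ=-4: (A-λI) row 1 is [-1, 2], so an eigenvector is (2, 1).
General solution: c_1e^(-3t)(1,1) + c_2e^(-4t)(2,1).
Applying x(0)=0, y(0)=2 gives c_1=4, c_2=-2.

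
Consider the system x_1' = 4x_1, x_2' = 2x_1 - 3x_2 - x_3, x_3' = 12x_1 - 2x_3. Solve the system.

Coefficient matrix A = [[4, 0, 0], [2, -3, -1], [12, 0, -2]].
det(A - λI) = 0 gives eigenvalues λ = -2, 4, -3.
For λ=-2: eigenvector (0,1,-1).
For λ=4: eigenvector (1,0,2).
For λ=-3: eigenvector (0,1,0).
General solution: C_1e^(-2t)(0,1,-1) + C_2e^(4t)(1,0,2) + C_3e^(-3t)(0,1,0).

x_1(t) = C_2e^(4t), x_2(t) = C_1e^(-2t) + C_3e^(-3t), x_3(t) = -C_1e^(-2t) + 2C_2e^(4t)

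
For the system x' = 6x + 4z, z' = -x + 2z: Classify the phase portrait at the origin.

unstable improper node

A = [[6,4],[-1,2]]; det(A-λI) = λ^2 - 8λ + 16.
repeated λ = 4 with a single eigenvector.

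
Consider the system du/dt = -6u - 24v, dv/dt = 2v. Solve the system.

Coefficient matrix A = [[-6, -24], [0, 2]].
Characteristic polynomial det(A - λI) = λ^2 + 4λ - 12 = 0.
Eigenvalues λ = 2, -6.
For λ=2: (A-λI) row 1 is [-8, -24], so an eigenvector is (3, -1).
For λ=-6: (A-λI) row 1 is [0, -24], so an eigenvector is (-1, 0).
General solution: C_1e^(2t)(3,-1) + C_2e^(-6t)(-1,0).

u(t) = 3C_1e^(2t) - C_2e^(-6t), v(t) = -C_1e^(2t)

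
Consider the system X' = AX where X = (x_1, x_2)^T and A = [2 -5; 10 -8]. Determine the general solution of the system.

Coefficient matrix A = [[2, -5], [10, -8]].
Characteristic polynomial det(A - λI) = λ^2 + 6λ + 34 = 0.
Eigenvalues λ = -3 ± 5i (complex conjugate pair).
For λ=-3+5i: an eigenvector is (0,-1) - i(1,1) = (0 - i, -1 - i).
A real fundamental pair from Re and Im of e^((-3+5i)t)v: X_1 = e^(-3t)(cos(5t)·(0,-1) + sin(5t)·(1,1)), X_2 = e^(-3t)(sin(5t)·(0,-1) - cos(5t)·(1,1)).
General solution: K_1X_1 + K_2X_2.

x_1(t) = K_1e^(-3t)sin(5t) - K_2e^(-3t)cos(5t), x_2(t) = K_1e^(-3t)sin(5t) - K_1e^(-3t)cos(5t) - K_2e^(-3t)sin(5t) - K_2e^(-3t)cos(5t)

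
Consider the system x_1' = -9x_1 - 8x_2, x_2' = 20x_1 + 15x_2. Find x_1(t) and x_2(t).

Coefficient matrix A = [[-9, -8], [20, 15]].
Characteristic polynomial det(A - λI) = λ^2 - 6λ + 25 = 0.
Eigenvalues λ = 3 ± 4i (complex conjugate pair).
For λ=3+4i: an eigenvector is (-1,2) - i(-1,1) = (-1 + i, 2 - i).
A real fundamental pair from Re and Im of e^((3+4i)t)v: X_1 = e^(3t)(cos(4t)·(-1,2) + sin(4t)·(-1,1)), X_2 = e^(3t)(sin(4t)·(-1,2) - cos(4t)·(-1,1)).
General solution: C_1X_1 + C_2X_2.

x_1(t) = -C_1e^(3t)sin(4t) - C_1e^(3t)cos(4t) - C_2e^(3t)sin(4t) + C_2e^(3t)cos(4t), x_2(t) = C_1e^(3t)sin(4t) + 2C_1e^(3t)cos(4t) + 2C_2e^(3t)sin(4t) - C_2e^(3t)cos(4t)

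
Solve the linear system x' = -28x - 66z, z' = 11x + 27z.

Coefficient matrix A = [[-28, -66], [11, 27]].
Characteristic polynomial det(A - λI) = λ^2 + λ - 30 = 0.
Eigenvalues λ = -6, 5.
For λ=-6: (A-λI) row 1 is [-22, -66], so an eigenvector is (3, -1).
For λ=5: (A-λI) row 1 is [-33, -66], so an eigenvector is (-2, 1).
General solution: C_1e^(-6t)(3,-1) + C_2e^(5t)(-2,1).

x(t) = 3C_1e^(-6t) - 2C_2e^(5t), z(t) = -C_1e^(-6t) + C_2e^(5t)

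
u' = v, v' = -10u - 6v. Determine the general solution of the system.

u(t) = K_1e^(-3t)cos(t) + K_2e^(-3t)sin(t), v(t) = -K_1e^(-3t)sin(t) - 3K_1e^(-3t)cos(t) - 3K_2e^(-3t)sin(t) + K_2e^(-3t)cos(t)

Coefficient matrix A = [[0, 1], [-10, -6]].
Characteristic polynomial det(A - λI) = λ^2 + 6λ + 10 = 0.
Eigenvalues λ = -3 ± i (complex conjugate pair).
For λ=-3+i: an eigenvector is (1,-3) - i(0,-1) = (1, -3 + i).
A real fundamental pair from Re and Im of e^((-3+i)t)v: X_1 = e^(-3t)(cos(t)·(1,-3) + sin(t)·(0,-1)), X_2 = e^(-3t)(sin(t)·(1,-3) - cos(t)·(0,-1)).
General solution: K_1X_1 + K_2X_2.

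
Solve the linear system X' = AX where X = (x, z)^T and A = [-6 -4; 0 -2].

x(t) = -C_1e^(-2t) + C_2e^(-6t), z(t) = C_1e^(-2t)

Coefficient matrix A = [[-6, -4], [0, -2]].
Characteristic polynomial det(A - λI) = λ^2 + 8λ + 12 = 0.
Eigenvalues λ = -2, -6.
For λ=-2: (A-λI) row 1 is [-4, -4], so an eigenvector is (-1, 1).
For λ=-6: (A-λI) row 1 is [0, -4], so an eigenvector is (1, 0).
General solution: C_1e^(-2t)(-1,1) + C_2e^(-6t)(1,0).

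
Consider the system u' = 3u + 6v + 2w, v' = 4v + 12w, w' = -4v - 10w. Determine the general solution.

u(t) = K_1e^(3t) + 2K_2e^(-4t) + 2K_3e^(-2t), v(t) = -3K_2e^(-4t) - 2K_3e^(-2t), w(t) = 2K_2e^(-4t) + K_3e^(-2t)

Coefficient matrix A = [[3, 6, 2], [0, 4, 12], [0, -4, -10]].
det(A - λI) = 0 gives eigenvalues λ = 3, -4, -2.
For λ=3: eigenvector (1,0,0).
For λ=-4: eigenvector (2,-3,2).
For λ=-2: eigenvector (2,-2,1).
General solution: K_1e^(3t)(1,0,0) + K_2e^(-4t)(2,-3,2) + K_3e^(-2t)(2,-2,1).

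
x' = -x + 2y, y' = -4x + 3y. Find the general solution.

x(t) = c_1e^(t)cos(2t) + c_2e^(t)sin(2t), y(t) = -c_1e^(t)sin(2t) + c_1e^(t)cos(2t) + c_2e^(t)sin(2t) + c_2e^(t)cos(2t)

Coefficient matrix A = [[-1, 2], [-4, 3]].
Characteristic polynomial det(A - λI) = λ^2 - 2λ + 5 = 0.
Eigenvalues λ = 1 ± 2i (complex conjugate pair).
For λ=1+2i: an eigenvector is (1,1) - i(0,-1) = (1, 1 + i).
A real fundamental pair from Re and Im of e^((1+2i)t)v: X_1 = e^(t)(cos(2t)·(1,1) + sin(2t)·(0,-1)), X_2 = e^(t)(sin(2t)·(1,1) - cos(2t)·(0,-1)).
General solution: c_1X_1 + c_2X_2.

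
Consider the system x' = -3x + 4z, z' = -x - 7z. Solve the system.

x(t) = 2c_1e^(-5t) + 2c_2te^(-5t) + 3c_2e^(-5t), z(t) = -c_1e^(-5t) - c_2te^(-5t) - c_2e^(-5t)

Coefficient matrix A = [[-3, 4], [-1, -7]].
Characteristic polynomial det(A - λI) = λ^2 + 10λ + 25 = 0.
Single eigenvalue λ = -5 with algebraic multiplicity 2.
Eigenvector v = (2,-1); generalized eigenvector w with (A-λI)w=v is (3,-1).
General solution: e^(-5t)[c_1·v + c_2·(t·v + w)].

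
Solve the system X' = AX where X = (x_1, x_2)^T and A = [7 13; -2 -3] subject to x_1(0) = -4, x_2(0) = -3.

x_1(t) = -59e^(2t)sin(t) - 4e^(2t)cos(t), x_2(t) = 23e^(2t)sin(t) - 3e^(2t)cos(t)

Coefficient matrix A = [[7, 13], [-2, -3]].
Characteristic polynomial det(A - λI) = λ^2 - 4λ + 5 = 0.
Eigenvalues λ = 2 ± i (complex conjugate pair).
For λ=2+i: an eigenvector is (-2,1) - i(3,-1) = (-2 - 3i, 1 + i).
A real fundamental pair from Re and Im of e^((2+i)t)v: X_1 = e^(2t)(cos(t)·(-2,1) + sin(t)·(3,-1)), X_2 = e^(2t)(sin(t)·(-2,1) - cos(t)·(3,-1)).
General solution: K_1X_1 + K_2X_2.
Applying x_1(0)=-4, x_2(0)=-3 gives K_1=-13, K_2=10.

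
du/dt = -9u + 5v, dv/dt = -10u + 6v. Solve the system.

u(t) = -C_1e^(t) - C_2e^(-4t), v(t) = -2C_1e^(t) - C_2e^(-4t)

Coefficient matrix A = [[-9, 5], [-10, 6]].
Characteristic polynomial det(A - λI) = λ^2 + 3λ - 4 = 0.
Eigenvalues λ = 1, -4.
For λ=1: (A-λI) row 1 is [-10, 5], so an eigenvector is (-1, -2).
For λ=-4: (A-λI) row 1 is [-5, 5], so an eigenvector is (-1, -1).
General solution: C_1e^(t)(-1,-2) + C_2e^(-4t)(-1,-1).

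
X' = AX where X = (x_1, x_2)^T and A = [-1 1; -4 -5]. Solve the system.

x_1(t) = -C_1e^(-3t) - C_2te^(-3t) - C_2e^(-3t), x_2(t) = 2C_1e^(-3t) + 2C_2te^(-3t) + C_2e^(-3t)

Coefficient matrix A = [[-1, 1], [-4, -5]].
Characteristic polynomial det(A - λI) = λ^2 + 6λ + 9 = 0.
Single eigenvalue λ = -3 with algebraic multiplicity 2.
Eigenvector v = (-1,2); generalized eigenvector w with (A-λI)w=v is (-1,1).
General solution: e^(-3t)[C_1·v + C_2·(t·v + w)].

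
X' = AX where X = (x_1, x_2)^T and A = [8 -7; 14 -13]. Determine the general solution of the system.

Coefficient matrix A = [[8, -7], [14, -13]].
Characteristic polynomial det(A - λI) = λ^2 + 5λ - 6 = 0.
Eigenvalues λ = 1, -6.
For λ=1: (A-λI) row 1 is [7, -7], so an eigenvector is (1, 1).
For λ=-6: (A-λI) row 1 is [14, -7], so an eigenvector is (1, 2).
General solution: K_1e^(t)(1,1) + K_2e^(-6t)(1,2).

x_1(t) = K_1e^(t) + K_2e^(-6t), x_2(t) = K_1e^(t) + 2K_2e^(-6t)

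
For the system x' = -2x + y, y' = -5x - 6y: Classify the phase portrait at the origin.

stable spiral

A = [[-2,1],[-5,-6]]; det(A-λI) = λ^2 + 8λ + 17.
λ = -4 ± i: negative real part.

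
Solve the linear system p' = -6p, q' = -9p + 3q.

Coefficient matrix A = [[-6, 0], [-9, 3]].
Characteristic polynomial det(A - λI) = λ^2 + 3λ - 18 = 0.
Eigenvalues λ = -6, 3.
For λ=-6: (A-λI) row 2 is [-9, 9], so an eigenvector is (1, 1).
For λ=3: (A-λI) row 1 is [-9, 0], so an eigenvector is (0, -1).
General solution: K_1e^(-6t)(1,1) + K_2e^(3t)(0,-1).

p(t) = K_1e^(-6t), q(t) = K_1e^(-6t) - K_2e^(3t)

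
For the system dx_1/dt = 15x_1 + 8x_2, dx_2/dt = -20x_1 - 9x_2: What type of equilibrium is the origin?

A = [[15,8],[-20,-9]]; det(A-λI) = λ^2 - 6λ + 25.
λ = 3 ± 4i: positive real part.

unstable spiral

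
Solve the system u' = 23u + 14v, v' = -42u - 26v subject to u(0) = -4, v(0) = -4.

Coefficient matrix A = [[23, 14], [-42, -26]].
Characteristic polynomial det(A - λI) = λ^2 + 3λ - 10 = 0.
Eigenvalues λ = -5, 2.
For λ=-5: (A-λI) row 1 is [28, 14], so an eigenvector is (1, -2).
For λ=2: (A-λI) row 1 is [21, 14], so an eigenvector is (2, -3).
General solution: C_1e^(-5t)(1,-2) + C_2e^(2t)(2,-3).
Applying u(0)=-4, v(0)=-4 gives C_1=20, C_2=-12.

u(t) = -24e^(2t) + 20e^(-5t), v(t) = 36e^(2t) - 40e^(-5t)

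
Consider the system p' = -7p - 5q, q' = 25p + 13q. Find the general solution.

p(t) = -c_1e^(3t)cos(5t) - c_2e^(3t)sin(5t), q(t) = -c_1e^(3t)sin(5t) + 2c_1e^(3t)cos(5t) + 2c_2e^(3t)sin(5t) + c_2e^(3t)cos(5t)

Coefficient matrix A = [[-7, -5], [25, 13]].
Characteristic polynomial det(A - λI) = λ^2 - 6λ + 34 = 0.
Eigenvalues λ = 3 ± 5i (complex conjugate pair).
For λ=3+5i: an eigenvector is (-1,2) - i(0,-1) = (-1, 2 + i).
A real fundamental pair from Re and Im of e^((3+5i)t)v: X_1 = e^(3t)(cos(5t)·(-1,2) + sin(5t)·(0,-1)), X_2 = e^(3t)(sin(5t)·(-1,2) - cos(5t)·(0,-1)).
General solution: c_1X_1 + c_2X_2.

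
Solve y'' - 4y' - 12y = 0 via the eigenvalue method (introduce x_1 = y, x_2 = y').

Let x_1 = y, x_2 = y'. Then x_1' = x_2 and x_2' = 12x_1 + 4x_2.
A = [[0,1],[12,4]]; det(A-λI) = λ^2 - 4λ - 12.
Eigenvalues λ = 6, -2 with eigenvectors (1,6), (1,-2).

y(t) = K_1e^(6t) + K_2e^(-2t)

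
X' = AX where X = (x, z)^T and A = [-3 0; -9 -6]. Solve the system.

x(t) = C_1e^(-3t), z(t) = -3C_1e^(-3t) + C_2e^(-6t)

Coefficient matrix A = [[-3, 0], [-9, -6]].
Characteristic polynomial det(A - λI) = λ^2 + 9λ + 18 = 0.
Eigenvalues λ = -3, -6.
For λ=-3: (A-λI) row 2 is [-9, -3], so an eigenvector is (1, -3).
For λ=-6: (A-λI) row 1 is [3, 0], so an eigenvector is (0, 1).
General solution: C_1e^(-3t)(1,-3) + C_2e^(-6t)(0,1).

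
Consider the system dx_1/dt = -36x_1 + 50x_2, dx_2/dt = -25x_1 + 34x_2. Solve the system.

x_1(t) = -C_1e^(-t)sin(5t) + 3C_1e^(-t)cos(5t) + 3C_2e^(-t)sin(5t) + C_2e^(-t)cos(5t), x_2(t) = -C_1e^(-t)sin(5t) + 2C_1e^(-t)cos(5t) + 2C_2e^(-t)sin(5t) + C_2e^(-t)cos(5t)

Coefficient matrix A = [[-36, 50], [-25, 34]].
Characteristic polynomial det(A - λI) = λ^2 + 2λ + 26 = 0.
Eigenvalues λ = -1 ± 5i (complex conjugate pair).
For λ=-1+5i: an eigenvector is (3,2) - i(-1,-1) = (3 + i, 2 + i).
A real fundamental pair from Re and Im of e^((-1+5i)t)v: X_1 = e^(-t)(cos(5t)·(3,2) + sin(5t)·(-1,-1)), X_2 = e^(-t)(sin(5t)·(3,2) - cos(5t)·(-1,-1)).
General solution: C_1X_1 + C_2X_2.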